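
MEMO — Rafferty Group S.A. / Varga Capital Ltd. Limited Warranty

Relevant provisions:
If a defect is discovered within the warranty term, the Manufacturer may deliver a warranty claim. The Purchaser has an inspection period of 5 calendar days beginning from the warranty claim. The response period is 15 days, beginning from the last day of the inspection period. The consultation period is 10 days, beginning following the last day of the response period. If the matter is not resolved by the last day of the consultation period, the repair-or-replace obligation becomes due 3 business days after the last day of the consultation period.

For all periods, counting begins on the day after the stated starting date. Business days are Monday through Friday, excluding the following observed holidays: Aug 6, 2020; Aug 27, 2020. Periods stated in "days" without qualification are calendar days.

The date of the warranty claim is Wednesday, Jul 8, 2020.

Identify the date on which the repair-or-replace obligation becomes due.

The last day of the inspection period: Jul 8, 2020 + 5 days = Jul 13, 2020.
The last day of the response period: 15 calendar days after Jul 13, 2020 is Jul 28, 2020.
Adding 10 calendar days to Jul 28, 2020 gives Aug 7, 2020, which is the last day of the consultation period.
From Friday, Aug 7, 2020, 3 business days (Aug 10, Aug 11, Aug 12, skipping weekends) brings us to Wednesday, Aug 12, 2020, which is the date on which the repair-or-replace obligation becomes due.

Aug 12, 2020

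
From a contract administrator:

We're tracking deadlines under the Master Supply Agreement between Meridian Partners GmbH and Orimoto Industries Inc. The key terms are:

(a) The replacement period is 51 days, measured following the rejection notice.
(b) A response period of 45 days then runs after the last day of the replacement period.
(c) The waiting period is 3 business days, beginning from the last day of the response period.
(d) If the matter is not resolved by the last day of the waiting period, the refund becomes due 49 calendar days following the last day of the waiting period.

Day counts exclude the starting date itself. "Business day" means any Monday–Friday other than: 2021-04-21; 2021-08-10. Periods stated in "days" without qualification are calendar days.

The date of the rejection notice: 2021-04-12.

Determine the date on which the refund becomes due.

Adding 51 calendar days to 2021-04-12 gives 2021-06-02, which is the last day of the replacement period.
The last day of the response period: 45 calendar days after 2021-06-02 is 2021-07-17.
From Saturday, 2021-07-17, 3 business days (Jul 19, Jul 20, Jul 21, skipping weekends) brings us to Wednesday, 2021-07-21, which is the last day of the waiting period.
Adding 49 calendar days to 2021-07-21 gives 2021-09-08, which is the date on which the refund becomes due.

2021-09-08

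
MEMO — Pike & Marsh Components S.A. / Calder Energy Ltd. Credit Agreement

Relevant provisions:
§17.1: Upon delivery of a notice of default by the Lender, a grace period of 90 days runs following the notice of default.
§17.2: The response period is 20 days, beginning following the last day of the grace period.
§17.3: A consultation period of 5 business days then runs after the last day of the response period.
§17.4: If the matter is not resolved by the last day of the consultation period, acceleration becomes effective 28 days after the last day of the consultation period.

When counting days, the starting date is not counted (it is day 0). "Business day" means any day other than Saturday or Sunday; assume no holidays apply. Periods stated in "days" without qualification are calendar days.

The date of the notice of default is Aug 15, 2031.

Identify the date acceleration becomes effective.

The last day of the grace period: Aug 15, 2031 + 90 days = Nov 13, 2031.
The last day of the response period: Nov 13, 2031 + 20 days = Dec 3, 2031.
The last day of the consultation period: counting 5 business days from Wednesday, Dec 3, 2031 (Dec 4, Dec 5, Dec 8, Dec 9, Dec 10, skipping weekends) reaches Wednesday, Dec 10, 2031.
The date acceleration becomes effective: Dec 10, 2031 + 28 days = Jan 7, 2032.

Jan 7, 2032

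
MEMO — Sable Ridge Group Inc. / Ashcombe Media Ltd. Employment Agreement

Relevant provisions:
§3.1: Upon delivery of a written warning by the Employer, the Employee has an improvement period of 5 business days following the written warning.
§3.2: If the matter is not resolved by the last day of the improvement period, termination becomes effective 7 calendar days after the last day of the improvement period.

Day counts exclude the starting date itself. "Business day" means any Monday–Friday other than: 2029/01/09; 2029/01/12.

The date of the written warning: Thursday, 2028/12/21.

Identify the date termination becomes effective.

The last day of the improvement period: counting 5 business days from Thursday, 2028/12/21 (Dec 22, Dec 25, Dec 26, Dec 27, Dec 28, skipping weekends) reaches Thursday, 2028/12/28.
The date termination becomes effective: 2028/12/28 + 7 days = 2029/01/04.

2029/01/04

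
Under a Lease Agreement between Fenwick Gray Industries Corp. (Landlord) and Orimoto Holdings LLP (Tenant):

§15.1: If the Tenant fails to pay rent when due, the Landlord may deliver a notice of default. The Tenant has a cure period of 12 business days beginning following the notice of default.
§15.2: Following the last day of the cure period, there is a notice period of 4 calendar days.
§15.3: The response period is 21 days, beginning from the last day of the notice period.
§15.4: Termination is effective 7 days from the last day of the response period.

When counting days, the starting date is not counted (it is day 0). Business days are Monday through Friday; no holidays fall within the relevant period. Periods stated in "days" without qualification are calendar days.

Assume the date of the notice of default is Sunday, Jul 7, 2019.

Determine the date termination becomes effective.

The last day of the cure period: counting 12 business days from Sunday, Jul 7, 2019 (Jul 8, Jul 9, Jul 10, Jul 11, …, Jul 19, Jul 22, Jul 23, skipping weekends) reaches Tuesday, Jul 23, 2019.
The last day of the notice period: Jul 23, 2019 + 4 days = Jul 27, 2019.
The last day of the response period: 21 calendar days after Jul 27, 2019 is Aug 17, 2019.
The date termination becomes effective: Aug 17, 2019 + 7 days = Aug 24, 2019.

Aug 24, 2019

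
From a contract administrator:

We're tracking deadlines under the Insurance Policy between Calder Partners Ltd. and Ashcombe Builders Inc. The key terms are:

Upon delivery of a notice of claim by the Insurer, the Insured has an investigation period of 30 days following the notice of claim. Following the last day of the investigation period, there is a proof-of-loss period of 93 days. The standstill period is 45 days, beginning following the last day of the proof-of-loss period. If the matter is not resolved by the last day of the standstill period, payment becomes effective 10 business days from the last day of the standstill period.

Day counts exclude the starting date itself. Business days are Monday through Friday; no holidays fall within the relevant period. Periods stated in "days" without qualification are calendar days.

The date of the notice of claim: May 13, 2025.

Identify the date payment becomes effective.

November 11, 2025

The last day of the investigation period: May 13, 2025 + 30 days = June 12, 2025.
The last day of the proof-of-loss period: 93 calendar days after June 12, 2025 is September 13, 2025.
The last day of the standstill period: September 13, 2025 + 45 days = October 28, 2025.
From Tuesday, October 28, 2025, 10 business days (Oct 29, Oct 30, Oct 31, Nov 3, Nov 4, Nov 5, Nov 6, Nov 7, Nov 10, Nov 11, skipping weekends) brings us to Tuesday, November 11, 2025, which is the date payment becomes effective.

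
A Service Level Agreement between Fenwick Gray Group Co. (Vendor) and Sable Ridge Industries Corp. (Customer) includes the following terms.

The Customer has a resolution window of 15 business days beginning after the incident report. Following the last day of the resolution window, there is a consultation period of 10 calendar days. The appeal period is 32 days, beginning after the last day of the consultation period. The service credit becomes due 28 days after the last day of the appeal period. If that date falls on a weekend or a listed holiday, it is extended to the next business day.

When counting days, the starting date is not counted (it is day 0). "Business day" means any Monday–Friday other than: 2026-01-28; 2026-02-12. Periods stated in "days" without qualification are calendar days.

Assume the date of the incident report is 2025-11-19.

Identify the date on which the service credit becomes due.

From Wednesday, 2025-11-19, 15 business days (Nov 20, Nov 21, Nov 24, Nov 25, …, Dec 8, Dec 9, Dec 10, skipping weekends) brings us to Wednesday, 2025-12-10, which is the last day of the resolution window.
The last day of the consultation period: 10 calendar days after 2025-12-10 is 2025-12-20.
The last day of the appeal period: 2025-12-20 + 32 days = 2026-01-21.
Adding 28 calendar days to 2026-01-21 gives 2026-02-18, which is the date on which the service credit becomes due. 2026-02-18 is a Wednesday and is not a listed holiday, so no roll-forward applies.

2026-02-18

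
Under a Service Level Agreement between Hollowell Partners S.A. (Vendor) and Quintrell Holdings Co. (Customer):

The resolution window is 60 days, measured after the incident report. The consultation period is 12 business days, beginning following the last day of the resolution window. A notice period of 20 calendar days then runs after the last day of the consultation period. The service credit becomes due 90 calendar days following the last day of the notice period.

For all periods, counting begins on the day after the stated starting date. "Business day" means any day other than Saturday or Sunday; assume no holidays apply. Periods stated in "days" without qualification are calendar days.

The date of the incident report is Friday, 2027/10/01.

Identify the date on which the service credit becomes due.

2028/04/04

Adding 60 calendar days to 2027/10/01 gives 2027/11/30, which is the last day of the resolution window.
The last day of the consultation period: counting 12 business days from Tuesday, 2027/11/30 (Dec 1, Dec 2, Dec 3, Dec 6, …, Dec 14, Dec 15, Dec 16, skipping weekends) reaches Thursday, 2027/12/16.
Adding 20 calendar days to 2027/12/16 gives 2028/01/05, which is the last day of the notice period.
The date on which the service credit becomes due: 2028/01/05 + 90 days = 2028/04/04.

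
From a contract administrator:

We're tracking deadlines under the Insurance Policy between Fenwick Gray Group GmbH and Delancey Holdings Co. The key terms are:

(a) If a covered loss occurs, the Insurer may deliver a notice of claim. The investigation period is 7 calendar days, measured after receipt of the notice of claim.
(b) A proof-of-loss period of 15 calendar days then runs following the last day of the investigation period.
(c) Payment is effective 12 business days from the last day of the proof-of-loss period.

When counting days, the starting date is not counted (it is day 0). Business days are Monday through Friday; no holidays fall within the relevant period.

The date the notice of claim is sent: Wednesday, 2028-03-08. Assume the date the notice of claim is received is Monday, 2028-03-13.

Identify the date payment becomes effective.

2028-04-20

Adding 7 calendar days to 2028-03-13 gives 2028-03-20, which is the last day of the investigation period.
The last day of the proof-of-loss period: 2028-03-20 + 15 days = 2028-04-04.
The date payment becomes effective: 12 business days after Tuesday, 2028-04-04, skipping weekends — Apr 5, Apr 6, Apr 7, Apr 10, …, Apr 18, Apr 19, Apr 20 — lands on Thursday, 2028-04-20.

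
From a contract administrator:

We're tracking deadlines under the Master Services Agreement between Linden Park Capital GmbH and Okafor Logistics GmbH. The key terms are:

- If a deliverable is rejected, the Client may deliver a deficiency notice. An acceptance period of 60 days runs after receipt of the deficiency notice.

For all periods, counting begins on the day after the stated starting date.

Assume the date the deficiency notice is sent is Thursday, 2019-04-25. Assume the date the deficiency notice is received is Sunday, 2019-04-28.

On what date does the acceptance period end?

2019-06-27

The last day of the acceptance period: 60 calendar days after 2019-04-28 is 2019-06-27.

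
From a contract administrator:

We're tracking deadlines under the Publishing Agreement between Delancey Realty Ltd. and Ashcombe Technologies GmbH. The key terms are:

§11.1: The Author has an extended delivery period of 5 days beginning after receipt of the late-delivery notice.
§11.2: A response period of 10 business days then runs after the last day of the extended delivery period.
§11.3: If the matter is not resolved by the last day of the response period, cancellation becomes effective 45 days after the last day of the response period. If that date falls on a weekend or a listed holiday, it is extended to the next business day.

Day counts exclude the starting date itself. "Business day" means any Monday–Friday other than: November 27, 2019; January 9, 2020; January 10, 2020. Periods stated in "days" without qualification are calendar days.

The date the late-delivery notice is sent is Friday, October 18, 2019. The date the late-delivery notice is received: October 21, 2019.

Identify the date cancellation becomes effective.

The last day of the extended delivery period: 5 calendar days after October 21, 2019 is October 26, 2019.
From Saturday, October 26, 2019, 10 business days (Oct 28, Oct 29, Oct 30, Oct 31, Nov 1, Nov 4, Nov 5, Nov 6, Nov 7, Nov 8, skipping weekends) brings us to Friday, November 8, 2019, which is the last day of the response period.
Adding 45 calendar days to November 8, 2019 gives December 23, 2019, which is the date cancellation becomes effective. December 23, 2019 is a Monday and is not a listed holiday, so no roll-forward applies.

December 23, 2019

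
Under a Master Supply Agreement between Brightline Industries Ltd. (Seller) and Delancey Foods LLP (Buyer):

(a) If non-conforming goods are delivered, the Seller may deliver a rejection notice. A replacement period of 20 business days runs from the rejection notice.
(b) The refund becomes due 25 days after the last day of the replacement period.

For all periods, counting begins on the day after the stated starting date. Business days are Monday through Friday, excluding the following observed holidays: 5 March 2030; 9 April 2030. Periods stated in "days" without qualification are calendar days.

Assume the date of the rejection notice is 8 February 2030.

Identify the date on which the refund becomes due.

5 April 2030

From Friday, 8 February 2030, 20 business days (Feb 11, Feb 12, Feb 13, Feb 14, …, Mar 7, Mar 8, Mar 11, skipping weekends and the listed holiday on Mar 5) brings us to Monday, 11 March 2030, which is the last day of the replacement period.
The date on which the refund becomes due: 25 calendar days after 11 March 2030 is 5 April 2030.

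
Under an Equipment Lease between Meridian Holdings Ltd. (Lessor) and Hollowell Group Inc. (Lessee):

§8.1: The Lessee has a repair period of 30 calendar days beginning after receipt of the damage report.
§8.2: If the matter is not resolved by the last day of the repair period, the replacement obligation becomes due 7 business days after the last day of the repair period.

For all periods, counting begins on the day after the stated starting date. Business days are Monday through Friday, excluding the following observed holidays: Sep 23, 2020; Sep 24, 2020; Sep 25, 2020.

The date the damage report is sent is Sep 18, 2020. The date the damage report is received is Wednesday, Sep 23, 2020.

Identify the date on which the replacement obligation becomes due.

The last day of the repair period: 30 calendar days after Sep 23, 2020 is Oct 23, 2020.
The date on which the replacement obligation becomes due: counting 7 business days from Friday, Oct 23, 2020 (Oct 26, Oct 27, Oct 28, Oct 29, Oct 30, Nov 2, Nov 3, skipping weekends) reaches Tuesday, Nov 3, 2020.

Nov 3, 2020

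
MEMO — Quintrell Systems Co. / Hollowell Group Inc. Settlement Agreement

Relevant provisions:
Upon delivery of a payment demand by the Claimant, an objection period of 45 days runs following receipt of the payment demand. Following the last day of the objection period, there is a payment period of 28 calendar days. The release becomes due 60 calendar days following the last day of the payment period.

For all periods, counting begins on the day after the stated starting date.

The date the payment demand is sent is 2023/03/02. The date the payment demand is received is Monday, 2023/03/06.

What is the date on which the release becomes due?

Adding 45 calendar days to 2023/03/06 gives 2023/04/20, which is the last day of the objection period.
The last day of the payment period: 28 calendar days after 2023/04/20 is 2023/05/18.
The date on which the release becomes due: 2023/05/18 + 60 days = 2023/07/17.

2023/07/17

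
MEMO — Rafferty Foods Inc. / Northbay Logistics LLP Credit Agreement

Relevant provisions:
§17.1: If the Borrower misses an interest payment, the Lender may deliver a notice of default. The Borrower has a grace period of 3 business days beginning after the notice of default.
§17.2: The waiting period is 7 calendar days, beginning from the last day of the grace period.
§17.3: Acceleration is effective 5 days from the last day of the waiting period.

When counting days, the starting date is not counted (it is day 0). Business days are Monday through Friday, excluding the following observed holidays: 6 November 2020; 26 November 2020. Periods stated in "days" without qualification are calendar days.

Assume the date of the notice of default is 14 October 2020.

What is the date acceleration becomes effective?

The last day of the grace period: 3 business days after Wednesday, 14 October 2020, skipping weekends — Oct 15, Oct 16, Oct 19 — lands on Monday, 19 October 2020.
The last day of the waiting period: 19 October 2020 + 7 days = 26 October 2020.
The date acceleration becomes effective: 26 October 2020 + 5 days = 31 October 2020.

31 October 2020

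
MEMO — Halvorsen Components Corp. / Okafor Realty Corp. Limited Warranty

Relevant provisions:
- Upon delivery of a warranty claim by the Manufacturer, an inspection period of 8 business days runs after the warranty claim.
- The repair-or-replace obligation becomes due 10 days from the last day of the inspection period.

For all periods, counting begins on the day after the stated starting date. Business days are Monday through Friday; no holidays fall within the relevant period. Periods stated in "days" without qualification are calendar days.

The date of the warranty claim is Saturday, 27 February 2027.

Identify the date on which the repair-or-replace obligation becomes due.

20 March 2027

The last day of the inspection period: counting 8 business days from Saturday, 27 February 2027 (Mar 1, Mar 2, Mar 3, Mar 4, Mar 5, Mar 8, Mar 9, Mar 10, skipping weekends) reaches Wednesday, 10 March 2027.
The date on which the repair-or-replace obligation becomes due: 10 calendar days after 10 March 2027 is 20 March 2027.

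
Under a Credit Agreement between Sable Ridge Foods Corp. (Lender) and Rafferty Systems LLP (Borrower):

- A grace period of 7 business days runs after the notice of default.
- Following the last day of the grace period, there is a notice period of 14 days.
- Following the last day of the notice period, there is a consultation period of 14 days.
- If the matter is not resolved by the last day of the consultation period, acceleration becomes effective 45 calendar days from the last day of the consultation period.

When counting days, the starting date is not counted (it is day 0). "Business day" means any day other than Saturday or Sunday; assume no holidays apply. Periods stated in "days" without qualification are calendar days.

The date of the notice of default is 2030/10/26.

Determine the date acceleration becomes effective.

The last day of the grace period: 7 business days after Saturday, 2030/10/26, skipping weekends — Oct 28, Oct 29, Oct 30, Oct 31, Nov 1, Nov 4, Nov 5 — lands on Tuesday, 2030/11/05.
The last day of the notice period: 14 calendar days after 2030/11/05 is 2030/11/19.
The last day of the consultation period: 14 calendar days after 2030/11/19 is 2030/12/03.
Adding 45 calendar days to 2030/12/03 gives 2031/01/17, which is the date acceleration becomes effective.

2031/01/17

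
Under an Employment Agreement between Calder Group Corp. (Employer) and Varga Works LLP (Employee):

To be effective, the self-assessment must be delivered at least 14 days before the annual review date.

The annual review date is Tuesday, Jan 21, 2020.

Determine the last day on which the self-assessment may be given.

Jan 7, 2020

Jan 21, 2020 minus 14 days is Jan 7, 2020.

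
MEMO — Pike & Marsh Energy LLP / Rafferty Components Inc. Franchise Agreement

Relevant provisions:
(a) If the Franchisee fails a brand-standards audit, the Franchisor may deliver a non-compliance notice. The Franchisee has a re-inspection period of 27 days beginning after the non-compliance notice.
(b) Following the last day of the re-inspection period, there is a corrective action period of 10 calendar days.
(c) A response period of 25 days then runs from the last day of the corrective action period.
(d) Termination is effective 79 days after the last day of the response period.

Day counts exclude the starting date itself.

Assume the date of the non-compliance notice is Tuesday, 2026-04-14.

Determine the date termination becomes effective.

The last day of the re-inspection period: 2026-04-14 + 27 days = 2026-05-11.
The last day of the corrective action period: 2026-05-11 + 10 days = 2026-05-21.
The last day of the response period: 2026-05-21 + 25 days = 2026-06-15.
The date termination becomes effective: 2026-06-15 + 79 days = 2026-09-02.

2026-09-02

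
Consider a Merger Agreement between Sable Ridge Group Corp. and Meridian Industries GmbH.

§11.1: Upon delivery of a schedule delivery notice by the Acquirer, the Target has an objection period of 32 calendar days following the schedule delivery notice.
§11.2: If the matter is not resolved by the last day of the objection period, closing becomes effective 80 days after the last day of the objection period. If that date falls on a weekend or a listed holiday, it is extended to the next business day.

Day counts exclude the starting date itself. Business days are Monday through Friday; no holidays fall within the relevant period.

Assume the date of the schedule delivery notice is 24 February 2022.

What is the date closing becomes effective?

16 June 2022

Adding 32 calendar days to 24 February 2022 gives 28 March 2022, which is the last day of the objection period.
The date closing becomes effective: 28 March 2022 + 80 days = 16 June 2022. 16 June 2022 is a Thursday, so no roll-forward applies.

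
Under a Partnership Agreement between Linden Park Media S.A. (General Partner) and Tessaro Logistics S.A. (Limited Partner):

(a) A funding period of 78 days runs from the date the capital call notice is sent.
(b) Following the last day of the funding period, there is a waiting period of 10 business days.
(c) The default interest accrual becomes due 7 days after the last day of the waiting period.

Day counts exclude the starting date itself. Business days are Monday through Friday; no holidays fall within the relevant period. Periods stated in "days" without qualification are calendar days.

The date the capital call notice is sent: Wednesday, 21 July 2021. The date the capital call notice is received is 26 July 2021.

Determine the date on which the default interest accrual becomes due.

28 October 2021

The last day of the funding period: 21 July 2021 + 78 days = 7 October 2021.
The last day of the waiting period: 10 business days after Thursday, 7 October 2021, skipping weekends — Oct 8, Oct 11, Oct 12, Oct 13, Oct 14, Oct 15, Oct 18, Oct 19, Oct 20, Oct 21 — lands on Thursday, 21 October 2021.
The date on which the default interest accrual becomes due: 21 October 2021 + 7 days = 28 October 2021.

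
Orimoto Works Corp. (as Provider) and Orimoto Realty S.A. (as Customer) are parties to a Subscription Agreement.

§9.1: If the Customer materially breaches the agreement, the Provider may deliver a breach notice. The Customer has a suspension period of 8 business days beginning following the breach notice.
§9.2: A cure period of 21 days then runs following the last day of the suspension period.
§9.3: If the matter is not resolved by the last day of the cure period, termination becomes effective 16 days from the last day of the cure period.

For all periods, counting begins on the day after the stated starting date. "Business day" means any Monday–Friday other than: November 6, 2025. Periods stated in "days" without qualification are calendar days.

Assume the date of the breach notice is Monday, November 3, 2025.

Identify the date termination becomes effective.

December 21, 2025

The last day of the suspension period: 8 business days after Monday, November 3, 2025, skipping weekends and the listed holiday on Nov 6 — Nov 4, Nov 5, Nov 7, Nov 10, Nov 11, Nov 12, Nov 13, Nov 14 — lands on Friday, November 14, 2025.
Adding 21 calendar days to November 14, 2025 gives December 5, 2025, which is the last day of the cure period.
Adding 16 calendar days to December 5, 2025 gives December 21, 2025, which is the date termination becomes effective.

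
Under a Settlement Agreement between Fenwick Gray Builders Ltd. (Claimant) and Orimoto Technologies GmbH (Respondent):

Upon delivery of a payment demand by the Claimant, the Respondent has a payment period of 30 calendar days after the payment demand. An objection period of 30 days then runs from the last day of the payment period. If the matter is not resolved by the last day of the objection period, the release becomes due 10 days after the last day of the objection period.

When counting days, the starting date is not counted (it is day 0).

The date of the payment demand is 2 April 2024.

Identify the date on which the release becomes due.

11 June 2024

The last day of the payment period: 30 calendar days after 2 April 2024 is 2 May 2024.
Adding 30 calendar days to 2 May 2024 gives 1 June 2024, which is the last day of the objection period.
Adding 10 calendar days to 1 June 2024 gives 11 June 2024, which is the date on which the release becomes due.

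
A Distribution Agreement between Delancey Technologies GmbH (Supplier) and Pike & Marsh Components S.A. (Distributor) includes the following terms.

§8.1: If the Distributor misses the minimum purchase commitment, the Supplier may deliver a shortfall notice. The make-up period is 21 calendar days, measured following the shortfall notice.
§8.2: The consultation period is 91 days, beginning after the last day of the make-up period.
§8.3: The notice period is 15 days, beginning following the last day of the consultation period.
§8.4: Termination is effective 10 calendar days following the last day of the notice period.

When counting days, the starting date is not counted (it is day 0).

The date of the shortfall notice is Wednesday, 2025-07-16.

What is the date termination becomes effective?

2025-11-30

The last day of the make-up period: 2025-07-16 + 21 days = 2025-08-06.
The last day of the consultation period: 2025-08-06 + 91 days = 2025-11-05.
The last day of the notice period: 15 calendar days after 2025-11-05 is 2025-11-20.
The date termination becomes effective: 2025-11-20 + 10 days = 2025-11-30.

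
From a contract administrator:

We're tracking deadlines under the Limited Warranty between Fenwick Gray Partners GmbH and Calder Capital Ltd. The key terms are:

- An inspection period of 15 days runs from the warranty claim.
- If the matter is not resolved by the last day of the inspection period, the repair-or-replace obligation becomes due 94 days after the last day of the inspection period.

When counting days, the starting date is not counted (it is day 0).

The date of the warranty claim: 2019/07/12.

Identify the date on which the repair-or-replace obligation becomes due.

Adding 15 calendar days to 2019/07/12 gives 2019/07/27, which is the last day of the inspection period.
The date on which the repair-or-replace obligation becomes due: 94 calendar days after 2019/07/27 is 2019/10/29.

2019/10/29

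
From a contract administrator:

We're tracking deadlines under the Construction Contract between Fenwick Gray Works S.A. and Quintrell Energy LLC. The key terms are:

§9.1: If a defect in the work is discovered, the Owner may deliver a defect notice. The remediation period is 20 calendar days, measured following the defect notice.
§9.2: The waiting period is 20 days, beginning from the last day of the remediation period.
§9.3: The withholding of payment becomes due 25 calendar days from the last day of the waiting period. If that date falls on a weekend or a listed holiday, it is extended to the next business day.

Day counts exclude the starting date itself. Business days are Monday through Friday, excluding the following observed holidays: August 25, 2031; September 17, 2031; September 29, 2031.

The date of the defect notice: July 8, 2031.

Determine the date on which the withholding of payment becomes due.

September 11, 2031

The last day of the remediation period: July 8, 2031 + 20 days = July 28, 2031.
The last day of the waiting period: July 28, 2031 + 20 days = August 17, 2031.
Adding 25 calendar days to August 17, 2031 gives September 11, 2031, which is the date on which the withholding of payment becomes due. September 11, 2031 is a Thursday and is not a listed holiday, so no roll-forward applies.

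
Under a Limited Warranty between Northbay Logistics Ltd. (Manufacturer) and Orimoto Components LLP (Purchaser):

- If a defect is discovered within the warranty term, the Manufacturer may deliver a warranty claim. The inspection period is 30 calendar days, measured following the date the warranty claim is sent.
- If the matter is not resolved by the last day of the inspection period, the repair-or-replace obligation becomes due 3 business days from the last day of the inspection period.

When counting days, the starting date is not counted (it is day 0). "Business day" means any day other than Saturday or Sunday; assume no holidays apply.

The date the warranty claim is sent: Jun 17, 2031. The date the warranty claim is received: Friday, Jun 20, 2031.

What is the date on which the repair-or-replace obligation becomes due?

The last day of the inspection period: Jun 17, 2031 + 30 days = Jul 17, 2031.
The date on which the repair-or-replace obligation becomes due: 3 business days after Thursday, Jul 17, 2031, skipping weekends — Jul 18, Jul 21, Jul 22 — lands on Tuesday, Jul 22, 2031.

Jul 22, 2031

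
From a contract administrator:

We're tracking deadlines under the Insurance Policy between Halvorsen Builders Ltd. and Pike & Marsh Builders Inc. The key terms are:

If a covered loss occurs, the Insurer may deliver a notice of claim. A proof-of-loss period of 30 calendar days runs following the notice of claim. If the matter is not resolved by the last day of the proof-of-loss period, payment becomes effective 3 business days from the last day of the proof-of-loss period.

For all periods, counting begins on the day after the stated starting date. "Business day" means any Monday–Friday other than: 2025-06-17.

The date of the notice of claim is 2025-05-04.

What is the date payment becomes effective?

The last day of the proof-of-loss period: 30 calendar days after 2025-05-04 is 2025-06-03.
From Tuesday, 2025-06-03, 3 business days (Jun 4, Jun 5, Jun 6, skipping weekends) brings us to Friday, 2025-06-06, which is the date payment becomes effective.

2025-06-06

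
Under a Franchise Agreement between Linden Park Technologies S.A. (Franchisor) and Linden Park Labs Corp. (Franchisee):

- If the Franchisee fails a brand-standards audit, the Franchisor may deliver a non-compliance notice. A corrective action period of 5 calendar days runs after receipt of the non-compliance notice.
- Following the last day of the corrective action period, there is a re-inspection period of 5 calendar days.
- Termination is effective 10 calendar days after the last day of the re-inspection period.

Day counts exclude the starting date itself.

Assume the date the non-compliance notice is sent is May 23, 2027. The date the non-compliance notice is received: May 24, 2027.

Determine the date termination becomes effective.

Adding 5 calendar days to May 24, 2027 gives May 29, 2027, which is the last day of the corrective action period.
The last day of the re-inspection period: May 29, 2027 + 5 days = June 3, 2027.
The date termination becomes effective: June 3, 2027 + 10 days = June 13, 2027.

June 13, 2027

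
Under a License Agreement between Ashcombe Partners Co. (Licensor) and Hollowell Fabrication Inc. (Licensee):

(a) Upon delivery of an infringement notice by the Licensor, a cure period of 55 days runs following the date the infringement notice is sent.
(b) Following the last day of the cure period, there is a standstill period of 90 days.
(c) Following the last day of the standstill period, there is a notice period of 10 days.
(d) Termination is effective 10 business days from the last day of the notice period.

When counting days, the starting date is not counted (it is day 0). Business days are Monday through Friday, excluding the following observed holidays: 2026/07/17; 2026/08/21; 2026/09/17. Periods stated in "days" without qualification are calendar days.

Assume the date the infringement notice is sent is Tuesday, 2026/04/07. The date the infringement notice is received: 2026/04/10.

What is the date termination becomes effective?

The last day of the cure period: 55 calendar days after 2026/04/07 is 2026/06/01.
The last day of the standstill period: 2026/06/01 + 90 days = 2026/08/30.
The last day of the notice period: 2026/08/30 + 10 days = 2026/09/09.
The date termination becomes effective: 10 business days after Wednesday, 2026/09/09, skipping weekends and the listed holiday on Sep 17 — Sep 10, Sep 11, Sep 14, Sep 15, Sep 16, Sep 18, Sep 21, Sep 22, Sep 23, Sep 24 — lands on Thursday, 2026/09/24.

2026/09/24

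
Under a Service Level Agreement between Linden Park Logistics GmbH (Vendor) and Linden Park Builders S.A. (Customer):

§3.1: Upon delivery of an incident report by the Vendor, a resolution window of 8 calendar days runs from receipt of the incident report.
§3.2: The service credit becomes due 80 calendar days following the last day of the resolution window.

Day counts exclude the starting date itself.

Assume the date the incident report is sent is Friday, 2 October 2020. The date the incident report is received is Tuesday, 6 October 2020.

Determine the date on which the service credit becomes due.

The last day of the resolution window: 6 October 2020 + 8 days = 14 October 2020.
Adding 80 calendar days to 14 October 2020 gives 2 January 2021, which is the date on which the service credit becomes due.

2 January 2021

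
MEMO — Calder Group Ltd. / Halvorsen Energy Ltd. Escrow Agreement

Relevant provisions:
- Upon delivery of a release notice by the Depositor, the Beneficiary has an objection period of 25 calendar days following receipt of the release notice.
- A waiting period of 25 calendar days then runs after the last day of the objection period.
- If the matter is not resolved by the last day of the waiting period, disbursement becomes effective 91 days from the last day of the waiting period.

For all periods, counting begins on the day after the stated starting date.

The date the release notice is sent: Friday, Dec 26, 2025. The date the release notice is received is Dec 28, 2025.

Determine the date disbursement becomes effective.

May 18, 2026

Adding 25 calendar days to Dec 28, 2025 gives Jan 22, 2026, which is the last day of the objection period.
Adding 25 calendar days to Jan 22, 2026 gives Feb 16, 2026, which is the last day of the waiting period.
Adding 91 calendar days to Feb 16, 2026 gives May 18, 2026, which is the date disbursement becomes effective.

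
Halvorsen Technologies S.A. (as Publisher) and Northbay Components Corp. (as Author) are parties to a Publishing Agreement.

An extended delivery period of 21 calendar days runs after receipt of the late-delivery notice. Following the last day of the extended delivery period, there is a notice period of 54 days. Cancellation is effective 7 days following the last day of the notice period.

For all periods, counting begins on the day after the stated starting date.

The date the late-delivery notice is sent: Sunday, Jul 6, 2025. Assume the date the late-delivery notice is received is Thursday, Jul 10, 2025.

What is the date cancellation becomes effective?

The last day of the extended delivery period: 21 calendar days after Jul 10, 2025 is Jul 31, 2025.
The last day of the notice period: Jul 31, 2025 + 54 days = Sep 23, 2025.
The date cancellation becomes effective: Sep 23, 2025 + 7 days = Sep 30, 2025.

Sep 30, 2025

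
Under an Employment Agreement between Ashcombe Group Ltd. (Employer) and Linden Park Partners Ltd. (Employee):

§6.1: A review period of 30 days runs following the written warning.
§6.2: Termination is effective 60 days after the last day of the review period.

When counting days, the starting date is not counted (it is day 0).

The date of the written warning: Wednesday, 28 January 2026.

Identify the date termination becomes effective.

The last day of the review period: 30 calendar days after 28 January 2026 is 27 February 2026.
The date termination becomes effective: 60 calendar days after 27 February 2026 is 28 April 2026.

28 April 2026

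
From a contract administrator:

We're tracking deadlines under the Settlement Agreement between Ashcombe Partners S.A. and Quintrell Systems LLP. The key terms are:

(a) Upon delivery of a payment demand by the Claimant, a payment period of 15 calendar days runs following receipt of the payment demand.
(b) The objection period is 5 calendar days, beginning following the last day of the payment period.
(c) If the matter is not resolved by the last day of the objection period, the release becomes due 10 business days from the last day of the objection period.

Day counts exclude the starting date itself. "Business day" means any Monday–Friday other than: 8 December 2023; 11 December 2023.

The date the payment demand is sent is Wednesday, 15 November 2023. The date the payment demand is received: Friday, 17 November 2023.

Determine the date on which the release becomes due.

The last day of the payment period: 15 calendar days after 17 November 2023 is 2 December 2023.
Adding 5 calendar days to 2 December 2023 gives 7 December 2023, which is the last day of the objection period.
The date on which the release becomes due: 10 business days after Thursday, 7 December 2023, skipping weekends and the listed holidays on Dec 8, Dec 11 — Dec 12, Dec 13, Dec 14, Dec 15, Dec 18, Dec 19, Dec 20, Dec 21, Dec 22, Dec 25 — lands on Monday, 25 December 2023.

25 December 2023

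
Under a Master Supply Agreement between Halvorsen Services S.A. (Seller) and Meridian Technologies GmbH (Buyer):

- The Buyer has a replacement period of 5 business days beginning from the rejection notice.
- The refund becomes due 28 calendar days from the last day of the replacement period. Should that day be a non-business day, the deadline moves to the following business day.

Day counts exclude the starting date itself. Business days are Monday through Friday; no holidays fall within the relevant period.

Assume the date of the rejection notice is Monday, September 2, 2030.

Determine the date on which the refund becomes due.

October 7, 2030

From Monday, September 2, 2030, 5 business days (Sep 3, Sep 4, Sep 5, Sep 6, Sep 9, skipping weekends) brings us to Monday, September 9, 2030, which is the last day of the replacement period.
Adding 28 calendar days to September 9, 2030 gives October 7, 2030, which is the date on which the refund becomes due. October 7, 2030 is a Monday, so no roll-forward applies.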